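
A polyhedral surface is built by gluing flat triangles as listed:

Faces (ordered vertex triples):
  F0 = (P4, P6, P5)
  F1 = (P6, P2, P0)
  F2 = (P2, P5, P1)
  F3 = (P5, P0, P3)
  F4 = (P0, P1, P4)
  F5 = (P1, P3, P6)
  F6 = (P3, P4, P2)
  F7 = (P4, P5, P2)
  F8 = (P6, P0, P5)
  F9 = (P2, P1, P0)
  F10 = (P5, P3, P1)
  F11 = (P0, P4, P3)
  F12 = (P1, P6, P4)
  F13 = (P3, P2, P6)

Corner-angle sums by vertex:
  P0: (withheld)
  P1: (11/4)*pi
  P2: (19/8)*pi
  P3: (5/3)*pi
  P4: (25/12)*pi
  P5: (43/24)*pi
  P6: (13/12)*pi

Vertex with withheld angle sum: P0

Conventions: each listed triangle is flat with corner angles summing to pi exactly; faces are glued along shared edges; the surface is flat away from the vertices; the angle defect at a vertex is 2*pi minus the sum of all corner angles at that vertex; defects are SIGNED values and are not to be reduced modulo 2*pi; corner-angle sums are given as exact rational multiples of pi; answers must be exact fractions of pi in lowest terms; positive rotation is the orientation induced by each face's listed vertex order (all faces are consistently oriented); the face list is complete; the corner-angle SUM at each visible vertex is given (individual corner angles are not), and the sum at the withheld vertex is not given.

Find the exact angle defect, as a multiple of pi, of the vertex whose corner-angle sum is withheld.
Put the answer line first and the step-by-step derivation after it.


Answer: defect(P0) = -pi/4

V = 7, E = 21, F = 14; chi = V - E + F = 0
Gauss-Bonnet: total defect = 2*pi*chi = 0; visible defects sum to pi/4


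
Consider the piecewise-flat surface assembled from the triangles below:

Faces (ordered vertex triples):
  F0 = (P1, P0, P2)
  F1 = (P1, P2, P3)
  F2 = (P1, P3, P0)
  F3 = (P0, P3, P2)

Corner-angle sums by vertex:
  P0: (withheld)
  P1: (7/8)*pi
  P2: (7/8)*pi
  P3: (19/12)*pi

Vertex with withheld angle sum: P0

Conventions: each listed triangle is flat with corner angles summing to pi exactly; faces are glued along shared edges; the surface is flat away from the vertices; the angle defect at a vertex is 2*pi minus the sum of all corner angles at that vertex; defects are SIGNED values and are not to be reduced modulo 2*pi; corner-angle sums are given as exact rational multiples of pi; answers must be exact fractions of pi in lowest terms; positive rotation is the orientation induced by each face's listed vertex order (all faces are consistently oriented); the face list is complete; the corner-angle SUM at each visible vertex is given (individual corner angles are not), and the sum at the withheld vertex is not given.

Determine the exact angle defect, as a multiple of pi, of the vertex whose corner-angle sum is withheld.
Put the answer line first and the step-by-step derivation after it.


Answer: defect(P0) = (4/3)*pi

V = 4, E = 6, F = 4; chi = V - E + F = 2
Gauss-Bonnet: total defect = 2*pi*chi = 4*pi; visible defects sum to (8/3)*pi


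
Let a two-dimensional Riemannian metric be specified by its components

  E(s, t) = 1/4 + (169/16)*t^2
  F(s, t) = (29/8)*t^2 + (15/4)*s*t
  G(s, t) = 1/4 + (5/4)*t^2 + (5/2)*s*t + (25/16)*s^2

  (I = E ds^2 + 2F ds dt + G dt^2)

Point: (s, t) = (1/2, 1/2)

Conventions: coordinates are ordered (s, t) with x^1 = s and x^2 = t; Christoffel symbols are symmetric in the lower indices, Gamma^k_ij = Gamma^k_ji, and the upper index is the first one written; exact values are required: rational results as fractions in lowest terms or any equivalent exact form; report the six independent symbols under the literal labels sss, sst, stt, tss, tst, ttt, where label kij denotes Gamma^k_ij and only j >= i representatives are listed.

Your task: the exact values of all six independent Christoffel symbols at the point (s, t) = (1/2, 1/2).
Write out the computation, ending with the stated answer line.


E = 185/64, F = 59/32, G = 101/64 at the point
E_s = 0, E_t = 169/16, F_s = 15/8, F_t = 11/2, G_s = 45/16, G_t = 5/2
EG - F^2 = 4761/4096;  g^inv = (4096/4761) * [[101/64, -59/32], [-59/32, 185/64]]
first-kind symbols [ij,l] = (1/2)(d_i g_jl + d_j g_il - d_l g_ij): [ss,s] = E_s/2 = 0, [ss,t] = F_s - E_t/2 = -109/32, [st,s] = E_t/2 = 169/32, [st,t] = G_s/2 = 45/32, [tt,s] = F_t - G_s/2 = 131/32, [tt,t] = G_t/2 = 5/4
Gamma^s_ij = (G*[ij,s] - F*[ij,t])/(EG - F^2), Gamma^t_ij = (E*[ij,t] - F*[ij,s])/(EG - F^2)

Answer: Gamma_sss = 25724/4761, Gamma_sst = 23518/4761, Gamma_stt = 5674/1587, Gamma_tss = -40330/4761, Gamma_tst = -23234/4761, Gamma_ttt = -5372/1587


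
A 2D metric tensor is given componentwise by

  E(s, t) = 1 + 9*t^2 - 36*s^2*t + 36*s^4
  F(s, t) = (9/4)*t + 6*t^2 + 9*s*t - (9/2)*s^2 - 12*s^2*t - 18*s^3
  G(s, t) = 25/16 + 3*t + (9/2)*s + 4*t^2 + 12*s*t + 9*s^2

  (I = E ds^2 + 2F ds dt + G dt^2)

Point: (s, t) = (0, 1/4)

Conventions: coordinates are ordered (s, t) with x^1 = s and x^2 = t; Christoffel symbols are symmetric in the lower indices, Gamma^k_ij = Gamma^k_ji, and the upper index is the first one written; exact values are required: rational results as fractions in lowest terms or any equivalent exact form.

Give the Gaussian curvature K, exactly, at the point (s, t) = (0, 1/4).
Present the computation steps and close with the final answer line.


E = 25/16, F = 15/16, G = 41/16, EG - F^2 = 25/8 at the point
E_s = 0, E_t = 9/2, F_s = 9/4, F_t = 21/4, G_s = 15/2, G_t = 5
E_tt = 18, F_st = 9, G_ss = 18
By Brioschi, K is (det M1 - det M2) divided by (EG - F^2) squared.
M1 = [[-E_tt/2 + F_st - G_ss/2, E_s/2, F_s - E_t/2], [F_t - G_s/2, E, F], [G_t/2, F, G]] = [[-9, 0, 0], [3/2, 25/16, 15/16], [5/2, 15/16, 41/16]]; det M1 = -225/8
M2 = [[0, E_t/2, G_s/2], [E_t/2, E, F], [G_s/2, F, G]] = [[0, 9/4, 15/4], [9/4, 25/16, 15/16], [15/4, 15/16, 41/16]]; det M2 = -153/8
det M1 - det M2 = -9; K = -9 / (25/8)^2 = -576/625

Answer: K = -576/625


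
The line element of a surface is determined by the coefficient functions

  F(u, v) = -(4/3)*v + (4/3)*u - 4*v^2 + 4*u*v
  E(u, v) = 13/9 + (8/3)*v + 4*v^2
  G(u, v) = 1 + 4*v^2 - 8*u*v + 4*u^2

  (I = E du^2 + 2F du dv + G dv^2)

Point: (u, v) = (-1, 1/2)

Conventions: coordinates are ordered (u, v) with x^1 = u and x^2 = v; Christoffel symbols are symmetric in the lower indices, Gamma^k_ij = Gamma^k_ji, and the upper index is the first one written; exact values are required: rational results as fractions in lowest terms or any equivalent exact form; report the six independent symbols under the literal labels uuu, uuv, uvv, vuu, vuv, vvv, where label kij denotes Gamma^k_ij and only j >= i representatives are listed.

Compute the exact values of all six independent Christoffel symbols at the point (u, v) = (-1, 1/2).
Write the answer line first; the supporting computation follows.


Answer: Gamma_uuu = 0, Gamma_uuv = 6/23, Gamma_uvv = -6/23, Gamma_vuu = 0, Gamma_vuv = -54/115, Gamma_vvv = 54/115

E = 34/9, F = -5, G = 10 at the point
E_u = 0, E_v = 20/3, F_u = 10/3, F_v = -28/3, G_u = -12, G_v = 12
EG - F^2 = 115/9;  g^inv = (9/115) * [[10, 5], [5, 34/9]]
first-kind symbols [ij,l] = (1/2)(d_i g_jl + d_j g_il - d_l g_ij): [uu,u] = E_u/2 = 0, [uu,v] = F_u - E_v/2 = 0, [uv,u] = E_v/2 = 10/3, [uv,v] = G_u/2 = -6, [vv,u] = F_v - G_u/2 = -10/3, [vv,v] = G_v/2 = 6
Gamma^u_ij = (G*[ij,u] - F*[ij,v])/(EG - F^2), Gamma^v_ij = (E*[ij,v] - F*[ij,u])/(EG - F^2)


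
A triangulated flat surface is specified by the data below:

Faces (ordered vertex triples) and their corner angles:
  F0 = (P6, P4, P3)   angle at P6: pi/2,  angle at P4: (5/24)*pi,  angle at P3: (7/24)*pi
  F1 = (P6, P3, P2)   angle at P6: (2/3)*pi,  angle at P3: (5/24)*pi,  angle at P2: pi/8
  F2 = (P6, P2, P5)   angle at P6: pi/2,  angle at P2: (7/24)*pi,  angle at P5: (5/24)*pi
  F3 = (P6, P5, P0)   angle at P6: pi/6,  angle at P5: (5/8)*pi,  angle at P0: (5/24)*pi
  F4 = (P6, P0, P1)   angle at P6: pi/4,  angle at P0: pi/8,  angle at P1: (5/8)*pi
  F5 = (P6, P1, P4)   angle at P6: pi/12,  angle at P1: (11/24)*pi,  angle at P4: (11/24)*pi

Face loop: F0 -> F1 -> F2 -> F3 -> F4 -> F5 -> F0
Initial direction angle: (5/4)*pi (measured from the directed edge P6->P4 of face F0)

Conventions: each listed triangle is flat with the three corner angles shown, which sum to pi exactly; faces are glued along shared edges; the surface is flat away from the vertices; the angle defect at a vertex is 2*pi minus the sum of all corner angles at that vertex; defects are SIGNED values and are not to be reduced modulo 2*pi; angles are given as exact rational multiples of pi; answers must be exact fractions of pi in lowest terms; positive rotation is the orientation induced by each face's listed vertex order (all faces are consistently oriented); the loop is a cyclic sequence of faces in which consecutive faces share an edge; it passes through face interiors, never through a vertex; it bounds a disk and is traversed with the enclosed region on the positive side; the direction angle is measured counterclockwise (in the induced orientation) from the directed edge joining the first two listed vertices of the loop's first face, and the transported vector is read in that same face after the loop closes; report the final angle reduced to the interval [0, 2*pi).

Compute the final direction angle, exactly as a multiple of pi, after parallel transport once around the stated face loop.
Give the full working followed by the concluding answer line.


enclosed vertex P6: corner angles sum to (13/6)*pi, defect = 2*pi - (13/6)*pi = -pi/6
the rotation equals the total enclosed defect, so the final angle is initial + defects (mod 2*pi)
final angle = (5/4)*pi - pi/6 = (13/12)*pi (mod 2*pi)

Answer: final direction angle = (13/12)*pi


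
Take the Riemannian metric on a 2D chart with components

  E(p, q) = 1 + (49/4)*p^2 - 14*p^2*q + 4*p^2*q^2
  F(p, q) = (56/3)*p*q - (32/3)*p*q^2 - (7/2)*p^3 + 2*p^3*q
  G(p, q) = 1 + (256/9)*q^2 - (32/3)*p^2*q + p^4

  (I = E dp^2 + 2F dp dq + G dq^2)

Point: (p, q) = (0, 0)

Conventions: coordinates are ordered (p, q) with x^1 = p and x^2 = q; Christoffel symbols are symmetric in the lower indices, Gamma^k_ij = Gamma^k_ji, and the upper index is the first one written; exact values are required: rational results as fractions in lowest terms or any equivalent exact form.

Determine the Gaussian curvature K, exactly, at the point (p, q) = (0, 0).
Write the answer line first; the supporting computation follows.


Answer: K = 56/3

E = 1, F = 0, G = 1, EG - F^2 = 1 at the point
E_p = 0, E_q = 0, F_p = 0, F_q = 0, G_p = 0, G_q = 0
E_qq = 0, F_pq = 56/3, G_pp = 0
Apply the Brioschi formula K = (det M1 - det M2)/(EG - F^2)^2 over the derivative matrices of E, F, G.
M1 = [[-E_qq/2 + F_pq - G_pp/2, E_p/2, F_p - E_q/2], [F_q - G_p/2, E, F], [G_q/2, F, G]] = [[56/3, 0, 0], [0, 1, 0], [0, 0, 1]]; det M1 = 56/3
M2 = [[0, E_q/2, G_p/2], [E_q/2, E, F], [G_p/2, F, G]] = [[0, 0, 0], [0, 1, 0], [0, 0, 1]]; det M2 = 0
det M1 - det M2 = 56/3; K = 56/3 / (1)^2 = 56/3


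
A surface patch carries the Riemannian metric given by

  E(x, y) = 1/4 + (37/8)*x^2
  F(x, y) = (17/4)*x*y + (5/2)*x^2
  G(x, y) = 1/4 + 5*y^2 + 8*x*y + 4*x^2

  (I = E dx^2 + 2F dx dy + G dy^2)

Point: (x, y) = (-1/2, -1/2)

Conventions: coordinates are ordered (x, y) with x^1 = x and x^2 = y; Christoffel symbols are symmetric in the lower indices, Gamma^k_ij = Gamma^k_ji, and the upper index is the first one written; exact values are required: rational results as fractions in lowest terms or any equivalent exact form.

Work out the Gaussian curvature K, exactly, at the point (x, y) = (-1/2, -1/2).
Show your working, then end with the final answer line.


E = 45/32, F = 27/16, G = 9/2, EG - F^2 = 891/256 at the point
E_x = -37/8, E_y = 0, F_x = -37/8, F_y = -17/8, G_x = -8, G_y = -9
E_yy = 0, F_xy = 17/4, G_xx = 8
Apply the Brioschi formula K = (det M1 - det M2)/(EG - F^2)^2 over the derivative matrices of E, F, G.
M1 = [[-E_yy/2 + F_xy - G_xx/2, E_x/2, F_x - E_y/2], [F_y - G_x/2, E, F], [G_y/2, F, G]] = [[1/4, -37/16, -37/8], [15/8, 45/32, 27/16], [-9/2, 27/16, 9/2]]; det M1 = -3051/512
M2 = [[0, E_y/2, G_x/2], [E_y/2, E, F], [G_x/2, F, G]] = [[0, 0, -4], [0, 45/32, 27/16], [-4, 27/16, 9/2]]; det M2 = -45/2
det M1 - det M2 = 8469/512; K = 8469/512 / (891/256)^2 = 120448/88209

Answer: K = 120448/88209


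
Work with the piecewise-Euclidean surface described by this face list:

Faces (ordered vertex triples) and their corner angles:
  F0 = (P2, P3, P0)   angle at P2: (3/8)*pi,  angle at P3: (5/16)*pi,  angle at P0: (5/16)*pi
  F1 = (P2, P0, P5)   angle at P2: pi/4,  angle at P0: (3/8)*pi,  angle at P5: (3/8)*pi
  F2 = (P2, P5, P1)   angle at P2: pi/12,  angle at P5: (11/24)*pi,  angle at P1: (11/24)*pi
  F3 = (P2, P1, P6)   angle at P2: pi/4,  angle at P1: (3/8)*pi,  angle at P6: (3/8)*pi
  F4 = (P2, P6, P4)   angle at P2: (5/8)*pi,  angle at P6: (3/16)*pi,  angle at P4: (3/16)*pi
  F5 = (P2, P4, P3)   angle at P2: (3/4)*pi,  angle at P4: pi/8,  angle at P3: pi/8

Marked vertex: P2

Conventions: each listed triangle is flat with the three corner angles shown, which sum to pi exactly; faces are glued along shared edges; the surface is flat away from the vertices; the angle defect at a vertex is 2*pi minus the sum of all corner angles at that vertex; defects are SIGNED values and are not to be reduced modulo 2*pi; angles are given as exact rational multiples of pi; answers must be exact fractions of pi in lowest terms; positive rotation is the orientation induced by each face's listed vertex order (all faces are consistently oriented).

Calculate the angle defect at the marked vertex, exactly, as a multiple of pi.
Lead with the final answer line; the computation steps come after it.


Answer: defect(P2) = -pi/3

Sum of corner angles at P2: (7/3)*pi
defect = 2*pi - (7/3)*pi


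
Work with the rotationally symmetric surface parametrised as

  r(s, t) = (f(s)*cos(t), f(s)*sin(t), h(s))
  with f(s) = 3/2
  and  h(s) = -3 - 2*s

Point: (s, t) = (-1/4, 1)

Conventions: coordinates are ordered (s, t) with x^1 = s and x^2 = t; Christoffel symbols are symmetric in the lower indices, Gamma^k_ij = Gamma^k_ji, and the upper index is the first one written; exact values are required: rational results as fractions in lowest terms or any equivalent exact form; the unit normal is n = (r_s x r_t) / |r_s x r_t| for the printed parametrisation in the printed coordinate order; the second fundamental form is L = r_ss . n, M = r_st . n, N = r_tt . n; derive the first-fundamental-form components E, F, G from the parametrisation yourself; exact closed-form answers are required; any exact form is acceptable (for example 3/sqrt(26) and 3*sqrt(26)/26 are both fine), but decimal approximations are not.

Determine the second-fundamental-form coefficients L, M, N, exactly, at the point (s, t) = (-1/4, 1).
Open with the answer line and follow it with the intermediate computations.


Answer: L = 0, M = 0, N = -3/2

f = 3/2, f' = 0, f'' = 0, h' = -2, h'' = 0
E = 4, F = 0, G = 9/4; answer radicand W^2 = 4
unnormalised second-form numerators: l = 0, m = 0, n = -3; L = l/sqrt(4), and similarly M = m/sqrt(W^2), N = n/sqrt(W^2)


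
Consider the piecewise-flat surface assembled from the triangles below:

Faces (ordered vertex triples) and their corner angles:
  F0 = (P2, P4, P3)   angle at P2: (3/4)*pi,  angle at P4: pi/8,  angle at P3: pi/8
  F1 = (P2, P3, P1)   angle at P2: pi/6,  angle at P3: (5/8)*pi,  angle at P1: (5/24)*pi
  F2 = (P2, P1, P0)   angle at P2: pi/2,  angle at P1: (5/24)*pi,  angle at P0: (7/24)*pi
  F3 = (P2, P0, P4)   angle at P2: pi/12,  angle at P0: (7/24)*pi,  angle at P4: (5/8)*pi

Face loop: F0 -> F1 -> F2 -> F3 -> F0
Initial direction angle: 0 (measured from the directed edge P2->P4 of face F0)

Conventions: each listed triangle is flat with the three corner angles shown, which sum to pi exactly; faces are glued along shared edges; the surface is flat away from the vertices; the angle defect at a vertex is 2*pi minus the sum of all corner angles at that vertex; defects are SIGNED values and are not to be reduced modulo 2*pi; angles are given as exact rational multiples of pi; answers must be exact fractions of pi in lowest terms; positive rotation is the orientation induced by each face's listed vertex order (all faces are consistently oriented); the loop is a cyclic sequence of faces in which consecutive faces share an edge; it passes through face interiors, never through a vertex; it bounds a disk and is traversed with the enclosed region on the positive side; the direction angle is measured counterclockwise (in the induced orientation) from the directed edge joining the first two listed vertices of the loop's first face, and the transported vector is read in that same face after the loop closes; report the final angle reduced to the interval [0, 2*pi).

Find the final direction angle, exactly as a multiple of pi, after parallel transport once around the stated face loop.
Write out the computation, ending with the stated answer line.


enclosed vertex P2: corner angles sum to (3/2)*pi, defect = 2*pi - (3/2)*pi = pi/2
the final direction is the initial angle plus the enclosed defects, taken mod 2*pi in the induced orientation
final angle = 0 + pi/2 = pi/2 (mod 2*pi)

Answer: final direction angle = pi/2


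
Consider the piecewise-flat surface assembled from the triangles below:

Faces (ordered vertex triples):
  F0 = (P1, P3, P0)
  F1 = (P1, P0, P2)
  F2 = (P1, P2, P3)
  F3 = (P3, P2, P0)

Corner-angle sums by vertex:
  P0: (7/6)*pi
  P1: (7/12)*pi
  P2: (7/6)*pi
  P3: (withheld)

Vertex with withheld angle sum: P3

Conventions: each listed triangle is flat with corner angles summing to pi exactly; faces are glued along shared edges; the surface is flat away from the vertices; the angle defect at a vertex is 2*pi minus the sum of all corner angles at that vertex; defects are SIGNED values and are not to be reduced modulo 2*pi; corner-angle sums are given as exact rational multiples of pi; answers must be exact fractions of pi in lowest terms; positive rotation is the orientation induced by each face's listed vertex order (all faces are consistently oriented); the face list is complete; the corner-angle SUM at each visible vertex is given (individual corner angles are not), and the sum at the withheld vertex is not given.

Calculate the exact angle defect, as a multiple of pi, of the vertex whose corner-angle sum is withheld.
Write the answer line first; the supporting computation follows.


Answer: defect(P3) = (11/12)*pi

V = 4, E = 6, F = 4; chi = V - E + F = 2
Gauss-Bonnet: total defect = 2*pi*chi = 4*pi; visible defects sum to (37/12)*pi


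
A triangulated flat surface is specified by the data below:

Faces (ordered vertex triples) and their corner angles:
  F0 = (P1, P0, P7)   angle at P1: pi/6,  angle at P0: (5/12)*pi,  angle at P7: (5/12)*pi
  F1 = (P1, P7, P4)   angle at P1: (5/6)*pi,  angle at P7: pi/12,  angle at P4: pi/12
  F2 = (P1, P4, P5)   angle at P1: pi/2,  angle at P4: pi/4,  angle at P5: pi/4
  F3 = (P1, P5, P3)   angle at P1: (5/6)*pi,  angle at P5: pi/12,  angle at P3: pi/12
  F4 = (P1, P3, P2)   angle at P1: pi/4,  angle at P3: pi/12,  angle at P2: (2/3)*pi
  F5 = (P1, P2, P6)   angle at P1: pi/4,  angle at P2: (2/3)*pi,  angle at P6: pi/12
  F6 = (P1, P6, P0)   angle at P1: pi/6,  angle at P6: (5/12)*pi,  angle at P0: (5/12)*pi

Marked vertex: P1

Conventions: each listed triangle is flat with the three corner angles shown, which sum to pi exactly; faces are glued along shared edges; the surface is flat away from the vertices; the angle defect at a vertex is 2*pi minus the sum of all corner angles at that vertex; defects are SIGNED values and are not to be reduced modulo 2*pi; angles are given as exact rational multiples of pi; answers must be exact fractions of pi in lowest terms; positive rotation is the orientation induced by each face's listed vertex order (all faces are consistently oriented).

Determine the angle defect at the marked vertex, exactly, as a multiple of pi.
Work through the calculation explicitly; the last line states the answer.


Sum of corner angles at P1: 3*pi
defect = 2*pi - 3*pi

Answer: defect(P1) = -pi


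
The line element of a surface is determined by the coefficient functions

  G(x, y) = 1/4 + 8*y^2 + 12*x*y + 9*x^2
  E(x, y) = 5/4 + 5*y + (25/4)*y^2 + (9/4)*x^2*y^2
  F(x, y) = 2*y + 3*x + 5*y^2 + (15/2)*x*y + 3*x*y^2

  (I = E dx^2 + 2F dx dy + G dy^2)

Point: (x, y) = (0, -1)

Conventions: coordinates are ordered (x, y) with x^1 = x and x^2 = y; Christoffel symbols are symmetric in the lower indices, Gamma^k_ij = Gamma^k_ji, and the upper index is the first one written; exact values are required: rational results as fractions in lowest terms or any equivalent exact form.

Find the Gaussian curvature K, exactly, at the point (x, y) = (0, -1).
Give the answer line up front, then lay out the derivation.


Answer: K = -1223/2883

E = 5/2, F = 3, G = 33/4, EG - F^2 = 93/8 at the point
E_x = 0, E_y = -15/2, F_x = -3/2, F_y = -8, G_x = -12, G_y = -16
E_yy = 25/2, F_xy = 3/2, G_xx = 18
Compute both Brioschi determinants and normalise by (EG - F^2)^2.
M1 = [[-E_yy/2 + F_xy - G_xx/2, E_x/2, F_x - E_y/2], [F_y - G_x/2, E, F], [G_y/2, F, G]] = [[-55/4, 0, 9/4], [-2, 5/2, 3], [-8, 3, 33/4]]; det M1 = -4107/32
M2 = [[0, E_y/2, G_x/2], [E_y/2, E, F], [G_x/2, F, G]] = [[0, -15/4, -6], [-15/4, 5/2, 3], [-6, 3, 33/4]]; det M2 = -4545/64
det M1 - det M2 = -3669/64; K = -3669/64 / (93/8)^2 = -1223/2883


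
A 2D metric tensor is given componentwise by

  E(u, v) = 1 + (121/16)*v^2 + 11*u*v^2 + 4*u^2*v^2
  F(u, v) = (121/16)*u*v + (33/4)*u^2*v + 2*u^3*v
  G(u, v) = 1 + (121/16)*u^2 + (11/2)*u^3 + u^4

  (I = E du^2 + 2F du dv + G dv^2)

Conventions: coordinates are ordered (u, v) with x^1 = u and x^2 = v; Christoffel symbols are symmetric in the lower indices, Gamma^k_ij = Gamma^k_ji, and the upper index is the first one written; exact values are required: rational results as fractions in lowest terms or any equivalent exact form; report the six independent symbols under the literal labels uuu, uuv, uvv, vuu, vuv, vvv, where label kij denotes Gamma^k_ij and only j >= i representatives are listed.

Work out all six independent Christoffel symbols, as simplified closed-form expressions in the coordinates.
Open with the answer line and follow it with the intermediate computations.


Answer: Gamma_uuu = (64*u*v^2 + 88*v^2)/(16*u^4 + 88*u^3 + 64*u^2*v^2 + 121*u^2 + 176*u*v^2 + 121*v^2 + 16), Gamma_uuv = (64*u^2*v + 176*u*v + 121*v)/(16*u^4 + 88*u^3 + 64*u^2*v^2 + 121*u^2 + 176*u*v^2 + 121*v^2 + 16), Gamma_uvv = 0, Gamma_vuu = (32*u^2*v + 88*u*v)/(16*u^4 + 88*u^3 + 64*u^2*v^2 + 121*u^2 + 176*u*v^2 + 121*v^2 + 16), Gamma_vuv = (32*u^3 + 132*u^2 + 121*u)/(16*u^4 + 88*u^3 + 64*u^2*v^2 + 121*u^2 + 176*u*v^2 + 121*v^2 + 16), Gamma_vvv = 0

E = 1 + (121/16)*v^2 + 11*u*v^2 + 4*u^2*v^2; F = (121/16)*u*v + (33/4)*u^2*v + 2*u^3*v; G = 1 + (121/16)*u^2 + (11/2)*u^3 + u^4
Gamma^k_ij = (1/2) g^{kl} (d_i g_jl + d_j g_il - d_l g_ij), with g^inv = (1/(EG-F^2)) [[G, -F], [-F, E]]
first partials: E_u = 11*v^2 + 8*u*v^2, E_v = (121/8)*v + 22*u*v + 8*u^2*v, F_u = (121/16)*v + (33/2)*u*v + 6*u^2*v, F_v = (121/16)*u + (33/4)*u^2 + 2*u^3, G_u = (121/8)*u + (33/2)*u^2 + 4*u^3, G_v = 0
D = EG - F^2 = 1 + (121/16)*v^2 + (121/16)*u^2 + 11*u*v^2 + (11/2)*u^3 + 4*u^2*v^2 + u^4
expanded: Gamma^u_uu = (G E_u - 2F F_u + F E_v)/(2D), Gamma^u_uv = (G E_v - F G_u)/(2D), Gamma^u_vv = (2G F_v - G G_u - F G_v)/(2D), Gamma^v_uu = (2E F_u - E E_v - F E_u)/(2D), Gamma^v_uv = (E G_u - F E_v)/(2D), Gamma^v_vv = (E G_v - 2F F_v + F G_u)/(2D); substitute and cancel common factors


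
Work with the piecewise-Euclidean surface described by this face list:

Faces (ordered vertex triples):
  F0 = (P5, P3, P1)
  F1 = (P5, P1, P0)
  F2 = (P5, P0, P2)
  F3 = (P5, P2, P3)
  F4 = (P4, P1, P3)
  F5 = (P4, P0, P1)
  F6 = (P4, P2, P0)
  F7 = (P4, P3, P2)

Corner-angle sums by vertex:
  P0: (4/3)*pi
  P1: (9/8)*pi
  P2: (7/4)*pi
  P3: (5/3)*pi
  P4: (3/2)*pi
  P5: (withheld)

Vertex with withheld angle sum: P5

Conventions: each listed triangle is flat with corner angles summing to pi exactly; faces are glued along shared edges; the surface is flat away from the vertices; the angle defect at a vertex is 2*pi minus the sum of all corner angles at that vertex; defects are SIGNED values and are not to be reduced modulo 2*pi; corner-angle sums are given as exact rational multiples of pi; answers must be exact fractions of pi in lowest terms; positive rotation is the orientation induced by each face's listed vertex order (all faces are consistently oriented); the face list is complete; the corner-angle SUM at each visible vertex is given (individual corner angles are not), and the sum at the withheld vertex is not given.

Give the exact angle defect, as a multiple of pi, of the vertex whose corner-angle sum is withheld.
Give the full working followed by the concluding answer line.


V = 6, E = 12, F = 8; chi = V - E + F = 2
Gauss-Bonnet: total defect = 2*pi*chi = 4*pi; visible defects sum to (21/8)*pi

Answer: defect(P5) = (11/8)*pi


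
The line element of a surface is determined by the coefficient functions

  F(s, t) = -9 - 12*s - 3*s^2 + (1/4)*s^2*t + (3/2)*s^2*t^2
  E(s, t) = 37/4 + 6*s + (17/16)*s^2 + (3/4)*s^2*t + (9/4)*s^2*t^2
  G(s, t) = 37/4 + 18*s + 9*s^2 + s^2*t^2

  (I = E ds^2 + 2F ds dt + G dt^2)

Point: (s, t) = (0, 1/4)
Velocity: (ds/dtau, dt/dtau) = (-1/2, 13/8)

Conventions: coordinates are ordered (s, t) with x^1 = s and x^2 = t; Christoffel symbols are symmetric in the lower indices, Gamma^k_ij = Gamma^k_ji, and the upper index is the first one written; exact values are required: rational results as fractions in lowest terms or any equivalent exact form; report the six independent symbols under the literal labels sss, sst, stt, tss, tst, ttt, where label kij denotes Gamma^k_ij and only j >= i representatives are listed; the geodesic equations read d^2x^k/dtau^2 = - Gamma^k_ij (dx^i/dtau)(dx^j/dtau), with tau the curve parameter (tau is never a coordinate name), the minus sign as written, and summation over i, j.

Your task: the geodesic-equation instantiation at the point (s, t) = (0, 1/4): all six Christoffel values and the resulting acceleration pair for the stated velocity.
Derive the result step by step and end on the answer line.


E = 37/4, F = -9, G = 37/4 at the point
E_s = 6, E_t = 0, F_s = -12, F_t = 0, G_s = 18, G_t = 0
EG - F^2 = 73/16;  g^inv = (16/73) * [[37/4, 9], [9, 37/4]]
first-kind symbols [ij,l] = (1/2)(d_i g_jl + d_j g_il - d_l g_ij): [ss,s] = E_s/2 = 3, [ss,t] = F_s - E_t/2 = -12, [st,s] = E_t/2 = 0, [st,t] = G_s/2 = 9, [tt,s] = F_t - G_s/2 = -9, [tt,t] = G_t/2 = 0
Gamma^s_ij = (G*[ij,s] - F*[ij,t])/(EG - F^2), Gamma^t_ij = (E*[ij,t] - F*[ij,s])/(EG - F^2)
Gamma_sss = -1284/73, Gamma_sst = 1296/73, Gamma_stt = -1332/73, Gamma_tss = -1344/73, Gamma_tst = 1332/73, Gamma_ttt = -1296/73
d^2s/dtau^2 = -(Gamma_sss*(-1/2)^2 + 2*Gamma_sst*(-1/2)*(13/8) + Gamma_stt*(13/8)^2) = 95109/1168
d^2t/dtau^2 = -(Gamma_tss*(-1/2)^2 + 2*Gamma_tst*(-1/2)*(13/8) + Gamma_ttt*(13/8)^2) = 23691/292

Answer: Gamma_sss = -1284/73, Gamma_sst = 1296/73, Gamma_stt = -1332/73, Gamma_tss = -1344/73, Gamma_tst = 1332/73, Gamma_ttt = -1296/73; accelerations (d^2s/dtau^2, d^2t/dtau^2) = (95109/1168, 23691/292)


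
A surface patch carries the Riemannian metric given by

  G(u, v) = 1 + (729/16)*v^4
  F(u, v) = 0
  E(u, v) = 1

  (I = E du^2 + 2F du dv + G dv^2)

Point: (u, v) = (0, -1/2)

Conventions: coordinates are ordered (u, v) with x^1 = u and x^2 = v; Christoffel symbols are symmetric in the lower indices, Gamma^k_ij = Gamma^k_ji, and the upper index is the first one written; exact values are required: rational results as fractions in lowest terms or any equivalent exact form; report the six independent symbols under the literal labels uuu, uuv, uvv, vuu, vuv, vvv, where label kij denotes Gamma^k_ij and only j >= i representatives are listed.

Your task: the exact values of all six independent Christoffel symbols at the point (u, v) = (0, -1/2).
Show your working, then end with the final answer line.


E = 1, F = 0, G = 985/256 at the point
E_u = 0, E_v = 0, F_u = 0, F_v = 0, G_u = 0, G_v = -729/32
EG - F^2 = 985/256;  g^inv = (256/985) * [[985/256, 0], [0, 1]]
first-kind symbols [ij,l] = (1/2)(d_i g_jl + d_j g_il - d_l g_ij): [uu,u] = E_u/2 = 0, [uu,v] = F_u - E_v/2 = 0, [uv,u] = E_v/2 = 0, [uv,v] = G_u/2 = 0, [vv,u] = F_v - G_u/2 = 0, [vv,v] = G_v/2 = -729/64
Gamma^u_ij = (G*[ij,u] - F*[ij,v])/(EG - F^2), Gamma^v_ij = (E*[ij,v] - F*[ij,u])/(EG - F^2)

Answer: Gamma_uuu = 0, Gamma_uuv = 0, Gamma_uvv = 0, Gamma_vuu = 0, Gamma_vuv = 0, Gamma_vvv = -2916/985


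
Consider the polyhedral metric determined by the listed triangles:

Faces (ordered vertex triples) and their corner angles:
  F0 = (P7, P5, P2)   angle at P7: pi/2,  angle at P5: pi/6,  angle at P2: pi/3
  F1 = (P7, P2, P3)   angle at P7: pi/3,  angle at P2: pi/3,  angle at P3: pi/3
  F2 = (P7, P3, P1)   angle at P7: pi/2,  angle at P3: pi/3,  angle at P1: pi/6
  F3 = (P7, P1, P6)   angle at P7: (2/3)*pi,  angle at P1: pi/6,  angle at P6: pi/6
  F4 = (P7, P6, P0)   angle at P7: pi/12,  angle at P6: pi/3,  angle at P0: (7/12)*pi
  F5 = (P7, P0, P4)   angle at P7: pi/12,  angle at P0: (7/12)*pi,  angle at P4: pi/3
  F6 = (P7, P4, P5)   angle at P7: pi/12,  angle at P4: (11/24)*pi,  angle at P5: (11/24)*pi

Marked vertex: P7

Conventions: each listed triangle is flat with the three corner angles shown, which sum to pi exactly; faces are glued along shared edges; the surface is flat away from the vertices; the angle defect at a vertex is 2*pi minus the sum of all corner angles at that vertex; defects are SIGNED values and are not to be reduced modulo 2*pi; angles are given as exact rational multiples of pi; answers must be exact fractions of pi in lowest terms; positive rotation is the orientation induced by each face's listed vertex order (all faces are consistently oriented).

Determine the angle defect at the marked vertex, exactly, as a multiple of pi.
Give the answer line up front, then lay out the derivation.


Answer: defect(P7) = -pi/4

Sum of corner angles at P7: (9/4)*pi
defect = 2*pi - (9/4)*pi


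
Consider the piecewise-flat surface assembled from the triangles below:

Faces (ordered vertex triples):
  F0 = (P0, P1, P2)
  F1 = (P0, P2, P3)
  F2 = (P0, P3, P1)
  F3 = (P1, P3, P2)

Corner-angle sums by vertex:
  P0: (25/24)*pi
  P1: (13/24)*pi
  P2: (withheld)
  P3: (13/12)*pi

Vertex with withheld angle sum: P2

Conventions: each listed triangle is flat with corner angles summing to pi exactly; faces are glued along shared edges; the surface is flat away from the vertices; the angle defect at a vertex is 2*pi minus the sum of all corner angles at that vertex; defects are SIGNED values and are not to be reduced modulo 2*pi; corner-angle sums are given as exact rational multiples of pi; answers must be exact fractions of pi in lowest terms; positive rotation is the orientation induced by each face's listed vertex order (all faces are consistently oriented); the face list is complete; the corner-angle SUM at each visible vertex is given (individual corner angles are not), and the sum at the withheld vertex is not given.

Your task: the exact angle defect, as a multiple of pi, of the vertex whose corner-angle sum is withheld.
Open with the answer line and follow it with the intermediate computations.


Answer: defect(P2) = (2/3)*pi

V = 4, E = 6, F = 4; chi = V - E + F = 2
Gauss-Bonnet: total defect = 2*pi*chi = 4*pi; visible defects sum to (10/3)*pi


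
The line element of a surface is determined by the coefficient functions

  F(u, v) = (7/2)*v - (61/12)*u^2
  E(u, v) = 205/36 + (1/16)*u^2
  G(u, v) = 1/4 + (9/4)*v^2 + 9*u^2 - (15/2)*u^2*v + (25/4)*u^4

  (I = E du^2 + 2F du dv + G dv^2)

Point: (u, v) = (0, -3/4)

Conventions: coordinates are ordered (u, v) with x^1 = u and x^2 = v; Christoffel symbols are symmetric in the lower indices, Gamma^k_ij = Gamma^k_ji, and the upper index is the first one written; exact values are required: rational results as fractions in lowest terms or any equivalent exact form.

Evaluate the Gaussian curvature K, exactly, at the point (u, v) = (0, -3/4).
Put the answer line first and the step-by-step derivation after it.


Answer: K = -33696/4009

E = 205/36, F = -21/8, G = 97/64, EG - F^2 = 4009/2304 at the point
E_u = 0, E_v = 0, F_u = 0, F_v = 7/2, G_u = 0, G_v = -27/8
E_vv = 0, F_uv = 0, G_uu = 117/4
Brioschi: K = (det M1 - det M2) / (EG - F^2)^2 with the standard first/second-derivative matrices M1, M2.
M1 = [[-E_vv/2 + F_uv - G_uu/2, E_u/2, F_u - E_v/2], [F_v - G_u/2, E, F], [G_v/2, F, G]] = [[-117/8, 0, 0], [7/2, 205/36, -21/8], [-27/16, -21/8, 97/64]]; det M1 = -52117/2048
M2 = [[0, E_v/2, G_u/2], [E_v/2, E, F], [G_u/2, F, G]] = [[0, 0, 0], [0, 205/36, -21/8], [0, -21/8, 97/64]]; det M2 = 0
det M1 - det M2 = -52117/2048; K = -52117/2048 / (4009/2304)^2 = -33696/4009


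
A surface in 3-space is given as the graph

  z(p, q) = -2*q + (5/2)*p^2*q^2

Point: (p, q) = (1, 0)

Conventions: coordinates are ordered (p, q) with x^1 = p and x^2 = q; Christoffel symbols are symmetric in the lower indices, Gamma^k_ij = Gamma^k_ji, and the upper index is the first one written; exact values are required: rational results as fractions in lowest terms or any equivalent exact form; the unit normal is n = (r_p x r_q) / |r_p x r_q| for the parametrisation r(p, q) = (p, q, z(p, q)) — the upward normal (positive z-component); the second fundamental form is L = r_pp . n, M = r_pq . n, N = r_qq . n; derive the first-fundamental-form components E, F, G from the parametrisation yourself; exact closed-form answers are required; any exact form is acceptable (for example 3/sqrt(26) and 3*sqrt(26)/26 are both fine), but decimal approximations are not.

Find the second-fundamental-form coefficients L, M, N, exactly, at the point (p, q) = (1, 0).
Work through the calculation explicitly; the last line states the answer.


z_p = 0, z_q = -2, z_pp = 0, z_pq = 0, z_qq = 5
E = 1, F = 0, G = 5; answer radicand W^2 = 5
unnormalised second-form numerators: l = 0, m = 0, n = 5; L = l/sqrt(5), and similarly M = m/sqrt(W^2), N = n/sqrt(W^2)

Answer: L = 0, M = 0, N = sqrt(5)


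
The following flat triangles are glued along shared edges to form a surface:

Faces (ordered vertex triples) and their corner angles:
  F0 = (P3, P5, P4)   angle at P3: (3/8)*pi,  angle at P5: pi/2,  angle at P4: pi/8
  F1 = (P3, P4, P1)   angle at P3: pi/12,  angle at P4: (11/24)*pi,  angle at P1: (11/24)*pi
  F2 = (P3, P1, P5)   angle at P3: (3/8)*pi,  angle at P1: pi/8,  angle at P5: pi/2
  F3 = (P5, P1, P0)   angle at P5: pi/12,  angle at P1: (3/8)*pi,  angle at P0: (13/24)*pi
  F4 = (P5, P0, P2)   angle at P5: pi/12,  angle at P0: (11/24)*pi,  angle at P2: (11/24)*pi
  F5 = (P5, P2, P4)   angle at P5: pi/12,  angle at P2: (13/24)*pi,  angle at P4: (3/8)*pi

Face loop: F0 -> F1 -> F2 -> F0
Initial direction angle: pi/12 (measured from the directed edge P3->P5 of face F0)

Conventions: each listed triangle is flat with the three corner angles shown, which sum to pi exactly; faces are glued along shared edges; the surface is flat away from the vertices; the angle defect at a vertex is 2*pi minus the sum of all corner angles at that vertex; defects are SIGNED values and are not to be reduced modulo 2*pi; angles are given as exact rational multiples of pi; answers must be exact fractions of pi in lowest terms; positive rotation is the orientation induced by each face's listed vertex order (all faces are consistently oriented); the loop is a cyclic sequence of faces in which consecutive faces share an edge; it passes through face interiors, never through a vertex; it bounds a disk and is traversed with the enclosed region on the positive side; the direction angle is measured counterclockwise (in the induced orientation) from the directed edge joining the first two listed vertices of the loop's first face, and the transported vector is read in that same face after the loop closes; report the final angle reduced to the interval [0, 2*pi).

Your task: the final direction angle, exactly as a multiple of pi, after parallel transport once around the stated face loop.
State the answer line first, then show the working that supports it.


Answer: final direction angle = (5/4)*pi

enclosed vertex P3: corner angles sum to (5/6)*pi, defect = 2*pi - (5/6)*pi = (7/6)*pi
transport around the loop rotates by the sum of enclosed defects; add to the initial angle mod 2*pi
final angle = pi/12 + (7/6)*pi = (5/4)*pi (mod 2*pi)


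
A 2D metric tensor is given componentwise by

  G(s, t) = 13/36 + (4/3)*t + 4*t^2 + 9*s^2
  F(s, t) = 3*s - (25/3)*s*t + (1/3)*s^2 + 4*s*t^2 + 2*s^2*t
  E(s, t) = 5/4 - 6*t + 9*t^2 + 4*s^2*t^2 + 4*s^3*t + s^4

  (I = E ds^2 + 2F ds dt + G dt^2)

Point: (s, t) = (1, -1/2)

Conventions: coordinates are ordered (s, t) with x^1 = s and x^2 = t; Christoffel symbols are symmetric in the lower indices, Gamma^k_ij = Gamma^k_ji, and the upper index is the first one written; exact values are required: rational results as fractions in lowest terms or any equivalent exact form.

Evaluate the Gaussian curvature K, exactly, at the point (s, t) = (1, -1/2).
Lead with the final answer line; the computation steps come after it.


Answer: K = -388644/237169

E = 13/2, F = 15/2, G = 349/36, EG - F^2 = 487/72 at the point
E_s = 0, E_t = -15, F_s = 41/6, F_t = -31/3, G_s = 18, G_t = -8/3
E_tt = 26, F_st = -25/3, G_ss = 18
Brioschi: K = (det M1 - det M2) / (EG - F^2)^2 with the standard first/second-derivative matrices M1, M2.
M1 = [[-E_tt/2 + F_st - G_ss/2, E_s/2, F_s - E_t/2], [F_t - G_s/2, E, F], [G_t/2, F, G]] = [[-91/3, 0, 43/3], [-58/3, 13/2, 15/2], [-4/3, 15/2, 349/36]]; det M1 = -466405/216
M2 = [[0, E_t/2, G_s/2], [E_t/2, E, F], [G_s/2, F, G]] = [[0, -15/2, 9], [-15/2, 13/2, 15/2], [9, 15/2, 349/36]]; det M2 = -33349/16
det M1 - det M2 = -32387/432; K = -32387/432 / (487/72)^2 = -388644/237169


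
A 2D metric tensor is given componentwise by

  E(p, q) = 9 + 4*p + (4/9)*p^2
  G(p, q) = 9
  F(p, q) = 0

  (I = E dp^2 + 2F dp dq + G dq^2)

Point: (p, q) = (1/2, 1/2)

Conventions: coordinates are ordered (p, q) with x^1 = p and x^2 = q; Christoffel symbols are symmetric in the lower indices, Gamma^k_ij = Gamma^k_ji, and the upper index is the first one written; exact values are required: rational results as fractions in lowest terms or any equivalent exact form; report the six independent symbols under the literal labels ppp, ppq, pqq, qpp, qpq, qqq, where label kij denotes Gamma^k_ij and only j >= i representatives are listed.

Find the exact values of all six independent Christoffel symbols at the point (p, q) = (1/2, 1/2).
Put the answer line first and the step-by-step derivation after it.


Answer: Gamma_ppp = 1/5, Gamma_ppq = 0, Gamma_pqq = 0, Gamma_qpp = 0, Gamma_qpq = 0, Gamma_qqq = 0

E = 100/9, F = 0, G = 9 at the point
E_p = 40/9, E_q = 0, F_p = 0, F_q = 0, G_p = 0, G_q = 0
EG - F^2 = 100;  g^inv = (1/100) * [[9, 0], [0, 100/9]]
first-kind symbols [ij,l] = (1/2)(d_i g_jl + d_j g_il - d_l g_ij): [pp,p] = E_p/2 = 20/9, [pp,q] = F_p - E_q/2 = 0, [pq,p] = E_q/2 = 0, [pq,q] = G_p/2 = 0, [qq,p] = F_q - G_p/2 = 0, [qq,q] = G_q/2 = 0
Gamma^p_ij = (G*[ij,p] - F*[ij,q])/(EG - F^2), Gamma^q_ij = (E*[ij,q] - F*[ij,p])/(EG - F^2)


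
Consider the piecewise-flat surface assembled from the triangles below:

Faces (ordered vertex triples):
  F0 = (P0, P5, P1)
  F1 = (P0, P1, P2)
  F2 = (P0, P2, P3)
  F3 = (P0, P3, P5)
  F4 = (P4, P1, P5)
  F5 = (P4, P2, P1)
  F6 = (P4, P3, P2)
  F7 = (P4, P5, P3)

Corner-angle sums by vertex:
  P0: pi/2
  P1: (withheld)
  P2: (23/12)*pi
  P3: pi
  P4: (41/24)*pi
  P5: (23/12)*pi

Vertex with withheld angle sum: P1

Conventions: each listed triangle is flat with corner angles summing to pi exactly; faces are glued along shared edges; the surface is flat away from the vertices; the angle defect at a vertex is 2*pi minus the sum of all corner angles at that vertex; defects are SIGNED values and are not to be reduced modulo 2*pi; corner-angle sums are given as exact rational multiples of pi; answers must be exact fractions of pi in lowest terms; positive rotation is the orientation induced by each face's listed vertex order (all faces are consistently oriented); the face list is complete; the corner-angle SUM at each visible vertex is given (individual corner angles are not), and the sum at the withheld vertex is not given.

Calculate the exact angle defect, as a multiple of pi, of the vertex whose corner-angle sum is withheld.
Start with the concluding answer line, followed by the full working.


Answer: defect(P1) = (25/24)*pi

V = 6, E = 12, F = 8; chi = V - E + F = 2
Gauss-Bonnet: total defect = 2*pi*chi = 4*pi; visible defects sum to (71/24)*pi
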